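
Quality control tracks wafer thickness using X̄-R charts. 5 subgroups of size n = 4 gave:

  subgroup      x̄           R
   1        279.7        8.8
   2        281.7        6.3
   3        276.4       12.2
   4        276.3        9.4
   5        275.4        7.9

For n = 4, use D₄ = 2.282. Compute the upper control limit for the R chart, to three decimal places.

20.355

R̄ = (8.8 + 6.3 + 12.2 + 9.4 + 7.9) / 5 = 44.6000 / 5 = 8.9200
UCL_R = D₄·R̄ = 2.282 × 8.9200 = 20.3554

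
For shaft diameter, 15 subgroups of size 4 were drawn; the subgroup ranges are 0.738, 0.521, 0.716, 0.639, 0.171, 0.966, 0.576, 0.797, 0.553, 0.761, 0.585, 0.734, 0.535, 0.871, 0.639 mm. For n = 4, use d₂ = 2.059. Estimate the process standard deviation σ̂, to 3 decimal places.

R̄ = (0.738 + 0.521 + 0.716 + 0.639 + 0.171 + 0.966 + 0.576 + 0.797 + 0.553 + 0.761 + 0.585 + 0.734 + 0.535 + 0.871 + 0.639) / 15 = 0.6535
σ̂ = R̄ / d₂ = 0.6535 / 2.059 = 0.3174

0.317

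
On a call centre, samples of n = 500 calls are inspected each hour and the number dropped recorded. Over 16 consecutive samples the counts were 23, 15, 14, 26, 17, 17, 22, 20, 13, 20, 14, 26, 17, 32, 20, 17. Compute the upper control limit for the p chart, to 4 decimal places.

p̄ = Σdᵢ / (k·n) = 313 / (16 × 500) = 0.03913
UCL = p̄ + 3·√(p̄(1−p̄)/n) = 0.03913 + 3 × √(0.03913×0.96088/500) = 0.03913 + 3 × 0.00867 = 0.06514

0.0651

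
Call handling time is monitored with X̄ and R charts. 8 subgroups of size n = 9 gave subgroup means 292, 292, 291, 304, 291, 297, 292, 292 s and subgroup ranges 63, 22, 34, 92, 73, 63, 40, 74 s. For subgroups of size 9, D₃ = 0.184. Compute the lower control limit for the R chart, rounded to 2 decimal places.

R̄ = (63 + 22 + 34 + 92 + 73 + 63 + 40 + 74) / 8 = 461.0000 / 8 = 57.6250
LCL_R = D₃·R̄ = 0.184 × 57.6250 = 10.6030

10.60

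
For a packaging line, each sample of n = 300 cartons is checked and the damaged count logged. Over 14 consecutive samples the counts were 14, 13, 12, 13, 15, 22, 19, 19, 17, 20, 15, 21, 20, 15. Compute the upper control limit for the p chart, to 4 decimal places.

0.0958

p̄ = Σdᵢ / (k·n) = 235 / (14 × 300) = 0.05595
UCL = p̄ + 3·√(p̄(1−p̄)/n) = 0.05595 + 3 × √(0.05595×0.94405/300) = 0.05595 + 3 × 0.01327 = 0.09576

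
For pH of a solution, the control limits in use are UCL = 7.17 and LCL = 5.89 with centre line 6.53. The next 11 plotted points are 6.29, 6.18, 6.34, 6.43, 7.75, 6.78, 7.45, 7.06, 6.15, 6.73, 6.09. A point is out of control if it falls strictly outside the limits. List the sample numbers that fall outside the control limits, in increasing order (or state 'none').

5, 7

Compare each point to [5.89, 7.17]: sample 5 = 7.75 > UCL; sample 7 = 7.45 > UCL.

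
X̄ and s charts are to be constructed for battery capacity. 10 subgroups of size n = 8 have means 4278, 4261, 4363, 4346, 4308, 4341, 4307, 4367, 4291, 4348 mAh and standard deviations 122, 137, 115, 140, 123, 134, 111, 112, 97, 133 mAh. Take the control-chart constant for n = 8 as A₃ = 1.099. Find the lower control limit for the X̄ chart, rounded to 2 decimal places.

4186.48

X̄̄ = (4278 + 4261 + 4363 + 4346 + 4308 + 4341 + 4307 + 4367 + 4291 + 4348) / 10 = 4321.0000
s̄ = (122 + 137 + 115 + 140 + 123 + 134 + 111 + 112 + 97 + 133) / 10 = 122.4000
LCL = X̄̄ − A₃·s̄ = 4321.0000 − 1.099 × 122.4000 = 4186.4824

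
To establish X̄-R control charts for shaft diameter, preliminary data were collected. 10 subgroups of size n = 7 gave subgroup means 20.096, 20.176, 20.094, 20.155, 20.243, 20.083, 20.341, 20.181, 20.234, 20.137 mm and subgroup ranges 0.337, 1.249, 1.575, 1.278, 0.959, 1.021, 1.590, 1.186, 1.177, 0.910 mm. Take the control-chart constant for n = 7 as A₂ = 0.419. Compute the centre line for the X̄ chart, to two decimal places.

20.17

X̄̄ = (20.096 + 20.176 + 20.094 + 20.155 + 20.243 + 20.083 + 20.341 + 20.181 + 20.234 + 20.137) / 10 = 201.7400 / 10 = 20.1740
CL = X̄̄ = 20.1740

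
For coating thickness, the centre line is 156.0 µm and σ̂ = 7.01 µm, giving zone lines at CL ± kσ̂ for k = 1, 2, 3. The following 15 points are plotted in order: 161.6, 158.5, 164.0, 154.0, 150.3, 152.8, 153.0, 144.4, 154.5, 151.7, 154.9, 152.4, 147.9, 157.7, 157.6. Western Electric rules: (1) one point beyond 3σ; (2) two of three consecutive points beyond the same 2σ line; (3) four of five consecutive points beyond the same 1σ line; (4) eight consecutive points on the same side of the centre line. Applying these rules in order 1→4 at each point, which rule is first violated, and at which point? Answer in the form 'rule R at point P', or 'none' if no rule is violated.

rule 4 at point 11

Zone of each point (C = within 1σ̂, B = 1σ̂–2σ̂, A = 2σ̂–3σ̂, * = beyond 3σ̂; sign = side of CL): 1:+C, 2:+C, 3:+B, 4:-C, 5:-C, 6:-C, 7:-C, 8:-B, 9:-C, 10:-C, 11:-C, 12:-C, 13:-B, 14:+C, 15:+C
Rule 4 (eight consecutive points on the same side of the centre line) is satisfied at point 11.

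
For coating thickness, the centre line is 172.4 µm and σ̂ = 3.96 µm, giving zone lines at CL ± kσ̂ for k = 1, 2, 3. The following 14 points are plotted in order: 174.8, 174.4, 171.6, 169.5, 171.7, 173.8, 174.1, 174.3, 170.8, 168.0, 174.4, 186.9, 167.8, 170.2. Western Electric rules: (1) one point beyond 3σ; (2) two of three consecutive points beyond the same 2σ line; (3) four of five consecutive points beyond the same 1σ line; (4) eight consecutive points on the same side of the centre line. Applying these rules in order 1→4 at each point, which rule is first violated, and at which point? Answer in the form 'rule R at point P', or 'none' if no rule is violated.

Zone of each point (C = within 1σ̂, B = 1σ̂–2σ̂, A = 2σ̂–3σ̂, * = beyond 3σ̂; sign = side of CL): 1:+C, 2:+C, 3:-C, 4:-C, 5:-C, 6:+C, 7:+C, 8:+C, 9:-C, 10:-B, 11:+C, 12:+*, 13:-B, 14:-C
Rule 1 (one point beyond the 3σ limits) is satisfied at point 12.

rule 1 at point 12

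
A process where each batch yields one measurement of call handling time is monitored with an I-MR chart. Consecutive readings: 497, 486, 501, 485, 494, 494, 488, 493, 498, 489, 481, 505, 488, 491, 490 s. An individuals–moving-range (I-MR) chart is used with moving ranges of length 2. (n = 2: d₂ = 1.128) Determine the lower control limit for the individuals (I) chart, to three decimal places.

X̄ = (497 + 486 + 501 + 485 + 494 + 494 + 488 + 493 + 498 + 489 + 481 + 505 + 488 + 491 + 490) / 15 = 492.0000
Moving ranges: 11, 15, 16, 9, 0, 6, 5, 5, 9, 8, 24, 17, 3, 1; M̄R̄ = 129.0000 / 14 = 9.2143
LCL = X̄ − 3·M̄R̄/d₂ = 492.0000 − 3 × 9.2143 / 1.128 = 467.4939

467.494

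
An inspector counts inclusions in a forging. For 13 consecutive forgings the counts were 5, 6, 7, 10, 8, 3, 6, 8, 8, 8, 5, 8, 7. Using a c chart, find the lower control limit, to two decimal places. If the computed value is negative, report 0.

0.00

c̄ = (5 + 6 + 7 + 10 + 8 + 3 + 6 + 8 + 8 + 8 + 5 + 8 + 7) / 13 = 89 / 13 = 6.8462
LCL = c̄ − 3√c̄ = 6.8462 − 3 × 2.6165 = -1.0034 → 0 (cannot be negative)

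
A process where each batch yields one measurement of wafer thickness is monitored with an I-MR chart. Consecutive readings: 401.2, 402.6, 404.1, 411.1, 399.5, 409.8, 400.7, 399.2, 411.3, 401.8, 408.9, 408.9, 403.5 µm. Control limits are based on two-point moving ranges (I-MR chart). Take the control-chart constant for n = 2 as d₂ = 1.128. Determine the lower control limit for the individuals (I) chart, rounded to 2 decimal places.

387.86

X̄ = (401.2 + 402.6 + 404.1 + 411.1 + 399.5 + 409.8 + 400.7 + 399.2 + 411.3 + 401.8 + 408.9 + 408.9 + 403.5) / 13 = 404.8154
Moving ranges: 1.4, 1.5, 7.0, 11.6, 10.3, 9.1, 1.5, 12.1, 9.5, 7.1, 0.0, 5.4; M̄R̄ = 76.5000 / 12 = 6.3750
LCL = X̄ − 3·M̄R̄/d₂ = 404.8154 − 3 × 6.3750 / 1.128 = 387.8606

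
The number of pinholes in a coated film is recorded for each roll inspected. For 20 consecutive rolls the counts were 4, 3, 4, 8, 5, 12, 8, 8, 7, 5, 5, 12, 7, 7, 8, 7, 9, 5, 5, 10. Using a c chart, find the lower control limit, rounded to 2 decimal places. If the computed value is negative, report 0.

c̄ = (4 + 3 + 4 + 8 + 5 + 12 + 8 + 8 + 7 + 5 + 5 + 12 + 7 + 7 + 8 + 7 + 9 + 5 + 5 + 10) / 20 = 139 / 20 = 6.9500
LCL = c̄ − 3√c̄ = 6.9500 − 3 × 2.6363 = -0.9589 → 0 (cannot be negative)

0.00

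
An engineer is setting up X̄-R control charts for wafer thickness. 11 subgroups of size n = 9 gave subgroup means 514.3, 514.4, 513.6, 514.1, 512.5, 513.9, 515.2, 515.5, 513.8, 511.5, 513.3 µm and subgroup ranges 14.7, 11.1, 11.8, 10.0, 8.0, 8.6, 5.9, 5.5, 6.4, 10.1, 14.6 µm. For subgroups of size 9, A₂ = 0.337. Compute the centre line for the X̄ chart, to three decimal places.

X̄̄ = (514.3 + 514.4 + 513.6 + 514.1 + 512.5 + 513.9 + 515.2 + 515.5 + 513.8 + 511.5 + 513.3) / 11 = 5652.1000 / 11 = 513.8273
CL = X̄̄ = 513.8273

513.827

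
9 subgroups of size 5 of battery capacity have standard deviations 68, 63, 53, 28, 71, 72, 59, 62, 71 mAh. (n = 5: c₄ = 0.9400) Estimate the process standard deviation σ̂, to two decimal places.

64.66

s̄ = (68 + 63 + 53 + 28 + 71 + 72 + 59 + 62 + 71) / 9 = 60.7778
σ̂ = s̄ / c₄ = 60.7778 / 0.9400 = 64.6572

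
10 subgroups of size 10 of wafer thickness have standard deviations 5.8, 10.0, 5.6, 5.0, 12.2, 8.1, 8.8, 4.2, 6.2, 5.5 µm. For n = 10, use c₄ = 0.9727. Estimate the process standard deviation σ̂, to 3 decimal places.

7.340

s̄ = (5.8 + 10.0 + 5.6 + 5.0 + 12.2 + 8.1 + 8.8 + 4.2 + 6.2 + 5.5) / 10 = 7.1400
σ̂ = s̄ / c₄ = 7.1400 / 0.9727 = 7.3404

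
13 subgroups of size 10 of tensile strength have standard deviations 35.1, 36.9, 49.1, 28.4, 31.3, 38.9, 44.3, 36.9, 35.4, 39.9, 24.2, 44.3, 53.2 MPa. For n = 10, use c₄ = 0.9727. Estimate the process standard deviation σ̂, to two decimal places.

39.37

s̄ = (35.1 + 36.9 + 49.1 + 28.4 + 31.3 + 38.9 + 44.3 + 36.9 + 35.4 + 39.9 + 24.2 + 44.3 + 53.2) / 13 = 38.3000
σ̂ = s̄ / c₄ = 38.3000 / 0.9727 = 39.3749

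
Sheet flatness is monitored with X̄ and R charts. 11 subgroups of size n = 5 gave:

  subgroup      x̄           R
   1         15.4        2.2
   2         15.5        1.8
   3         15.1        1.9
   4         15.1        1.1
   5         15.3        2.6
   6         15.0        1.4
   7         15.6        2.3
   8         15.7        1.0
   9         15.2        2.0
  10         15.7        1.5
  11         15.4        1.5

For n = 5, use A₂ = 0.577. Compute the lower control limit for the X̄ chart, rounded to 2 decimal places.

X̄̄ = (15.4 + 15.5 + 15.1 + 15.1 + 15.3 + 15.0 + 15.6 + 15.7 + 15.2 + 15.7 + 15.4) / 11 = 169.0000 / 11 = 15.3636
R̄ = (2.2 + 1.8 + 1.9 + 1.1 + 2.6 + 1.4 + 2.3 + 1.0 + 2.0 + 1.5 + 1.5) / 11 = 19.3000 / 11 = 1.7545
LCL = X̄̄ − A₂·R̄ = 15.3636 − 0.577 × 1.7545 = 14.3513

14.35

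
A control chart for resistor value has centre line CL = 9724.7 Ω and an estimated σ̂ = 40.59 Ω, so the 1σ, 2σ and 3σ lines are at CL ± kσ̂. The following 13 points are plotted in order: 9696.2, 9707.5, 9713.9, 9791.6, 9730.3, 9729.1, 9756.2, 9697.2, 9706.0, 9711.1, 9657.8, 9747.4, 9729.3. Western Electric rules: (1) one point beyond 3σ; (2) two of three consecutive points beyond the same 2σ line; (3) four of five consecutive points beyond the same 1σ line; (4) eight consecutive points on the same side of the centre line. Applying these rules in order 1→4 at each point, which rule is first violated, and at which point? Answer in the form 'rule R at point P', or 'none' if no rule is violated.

none

Zone of each point (C = within 1σ̂, B = 1σ̂–2σ̂, A = 2σ̂–3σ̂, * = beyond 3σ̂; sign = side of CL): 1:-C, 2:-C, 3:-C, 4:+B, 5:+C, 6:+C, 7:+C, 8:-C, 9:-C, 10:-C, 11:-B, 12:+C, 13:+C
No rule fires across all 13 points.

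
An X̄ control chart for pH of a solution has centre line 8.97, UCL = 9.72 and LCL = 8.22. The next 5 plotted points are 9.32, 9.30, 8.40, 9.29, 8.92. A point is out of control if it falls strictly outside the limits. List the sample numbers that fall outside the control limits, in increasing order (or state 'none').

All 5 points lie within [8.22, 9.72].

none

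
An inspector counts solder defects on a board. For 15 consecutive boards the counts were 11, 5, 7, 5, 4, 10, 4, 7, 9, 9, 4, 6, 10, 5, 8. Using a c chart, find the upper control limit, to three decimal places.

14.833

c̄ = (11 + 5 + 7 + 5 + 4 + 10 + 4 + 7 + 9 + 9 + 4 + 6 + 10 + 5 + 8) / 15 = 104 / 15 = 6.9333
UCL = c̄ + 3√c̄ = 6.9333 + 3 × √6.9333 = 6.9333 + 3 × 2.6331 = 14.8327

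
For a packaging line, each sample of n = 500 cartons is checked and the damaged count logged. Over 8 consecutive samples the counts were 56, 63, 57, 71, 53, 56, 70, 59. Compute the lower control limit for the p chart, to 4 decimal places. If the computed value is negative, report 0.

0.0775

p̄ = Σdᵢ / (k·n) = 485 / (8 × 500) = 0.12125
LCL = p̄ − 3·√(p̄(1−p̄)/n) = 0.12125 − 3 × 0.01460 = 0.07746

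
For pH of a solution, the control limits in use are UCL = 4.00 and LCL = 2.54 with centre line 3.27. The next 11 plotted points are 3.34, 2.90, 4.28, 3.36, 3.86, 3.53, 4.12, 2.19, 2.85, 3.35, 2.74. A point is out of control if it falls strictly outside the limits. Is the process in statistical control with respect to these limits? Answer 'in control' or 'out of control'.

out of control

Compare each point to [2.54, 4.00]: sample 3 = 4.28 > UCL; sample 7 = 4.12 > UCL; sample 8 = 2.19 < LCL.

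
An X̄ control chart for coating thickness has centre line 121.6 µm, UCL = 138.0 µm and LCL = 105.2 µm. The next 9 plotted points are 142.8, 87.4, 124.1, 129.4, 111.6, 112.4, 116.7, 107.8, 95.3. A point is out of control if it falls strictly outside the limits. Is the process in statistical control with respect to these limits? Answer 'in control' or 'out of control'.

out of control

Compare each point to [105.2, 138.0]: sample 1 = 142.8 > UCL; sample 2 = 87.4 < LCL; sample 9 = 95.3 < LCL.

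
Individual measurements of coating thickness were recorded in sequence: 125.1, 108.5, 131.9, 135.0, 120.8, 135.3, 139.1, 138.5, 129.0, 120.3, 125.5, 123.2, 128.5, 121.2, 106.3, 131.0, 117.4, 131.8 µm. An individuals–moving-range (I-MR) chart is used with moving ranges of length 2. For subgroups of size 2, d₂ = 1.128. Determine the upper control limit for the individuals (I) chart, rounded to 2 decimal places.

154.51

X̄ = (125.1 + 108.5 + 131.9 + 135.0 + 120.8 + 135.3 + 139.1 + 138.5 + 129.0 + 120.3 + 125.5 + 123.2 + 128.5 + 121.2 + 106.3 + 131.0 + 117.4 + 131.8) / 18 = 126.0222
Moving ranges: 16.6, 23.4, 3.1, 14.2, 14.5, 3.8, 0.6, 9.5, 8.7, 5.2, 2.3, 5.3, 7.3, 14.9, 24.7, 13.6, 14.4; M̄R̄ = 182.1000 / 17 = 10.7118
UCL = X̄ + 3·M̄R̄/d₂ = 126.0222 + 3 × 10.7118 / 1.128 = 154.5110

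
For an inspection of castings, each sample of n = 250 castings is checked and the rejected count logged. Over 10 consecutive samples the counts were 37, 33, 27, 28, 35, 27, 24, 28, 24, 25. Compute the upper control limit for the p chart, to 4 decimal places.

0.1758

p̄ = Σdᵢ / (k·n) = 288 / (10 × 250) = 0.11520
UCL = p̄ + 3·√(p̄(1−p̄)/n) = 0.11520 + 3 × √(0.11520×0.88480/250) = 0.11520 + 3 × 0.02019 = 0.17578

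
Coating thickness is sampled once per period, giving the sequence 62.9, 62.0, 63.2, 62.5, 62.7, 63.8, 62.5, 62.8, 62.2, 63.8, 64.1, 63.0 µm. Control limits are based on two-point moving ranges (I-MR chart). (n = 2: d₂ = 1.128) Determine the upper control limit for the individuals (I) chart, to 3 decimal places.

65.207

X̄ = (62.9 + 62.0 + 63.2 + 62.5 + 62.7 + 63.8 + 62.5 + 62.8 + 62.2 + 63.8 + 64.1 + 63.0) / 12 = 62.9583
Moving ranges: 0.9, 1.2, 0.7, 0.2, 1.1, 1.3, 0.3, 0.6, 1.6, 0.3, 1.1; M̄R̄ = 9.3000 / 11 = 0.8455
UCL = X̄ + 3·M̄R̄/d₂ = 62.9583 + 3 × 0.8455 / 1.128 = 65.2069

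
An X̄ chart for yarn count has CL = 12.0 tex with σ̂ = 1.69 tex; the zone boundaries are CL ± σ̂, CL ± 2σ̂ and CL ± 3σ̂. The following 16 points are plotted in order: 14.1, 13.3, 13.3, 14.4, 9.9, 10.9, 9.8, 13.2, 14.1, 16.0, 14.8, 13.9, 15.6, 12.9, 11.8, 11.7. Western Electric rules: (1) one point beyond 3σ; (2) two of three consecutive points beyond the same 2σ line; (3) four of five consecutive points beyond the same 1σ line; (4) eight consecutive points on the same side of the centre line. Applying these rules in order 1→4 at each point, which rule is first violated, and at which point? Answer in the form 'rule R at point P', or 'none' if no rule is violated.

rule 3 at point 12

Zone of each point (C = within 1σ̂, B = 1σ̂–2σ̂, A = 2σ̂–3σ̂, * = beyond 3σ̂; sign = side of CL): 1:+B, 2:+C, 3:+C, 4:+B, 5:-B, 6:-C, 7:-B, 8:+C, 9:+B, 10:+A, 11:+B, 12:+B, 13:+A, 14:+C, 15:-C, 16:-C
Rule 3 (four of five consecutive points beyond the same 1σ limit) is satisfied at point 12.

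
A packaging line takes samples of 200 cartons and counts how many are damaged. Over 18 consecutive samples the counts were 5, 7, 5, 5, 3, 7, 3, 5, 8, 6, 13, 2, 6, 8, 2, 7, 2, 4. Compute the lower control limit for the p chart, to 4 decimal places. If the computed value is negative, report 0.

p̄ = Σdᵢ / (k·n) = 98 / (18 × 200) = 0.02722
LCL = p̄ − 3·√(p̄(1−p̄)/n) = 0.02722 − 3 × 0.01151 = -0.00730 → 0 (negative, so LCL = 0)

0.0000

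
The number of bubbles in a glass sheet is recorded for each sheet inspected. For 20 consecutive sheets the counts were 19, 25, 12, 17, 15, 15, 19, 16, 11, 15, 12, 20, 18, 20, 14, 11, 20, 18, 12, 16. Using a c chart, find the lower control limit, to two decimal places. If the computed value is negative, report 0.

4.16

c̄ = (19 + 25 + 12 + 17 + 15 + 15 + 19 + 16 + 11 + 15 + 12 + 20 + 18 + 20 + 14 + 11 + 20 + 18 + 12 + 16) / 20 = 325 / 20 = 16.2500
LCL = c̄ − 3√c̄ = 16.2500 − 3 × 4.0311 = 4.1566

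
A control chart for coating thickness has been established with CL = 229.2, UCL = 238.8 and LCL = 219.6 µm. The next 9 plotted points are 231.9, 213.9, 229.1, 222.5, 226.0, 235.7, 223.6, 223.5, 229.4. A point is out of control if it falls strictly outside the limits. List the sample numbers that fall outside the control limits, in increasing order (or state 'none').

Compare each point to [219.6, 238.8]: sample 2 = 213.9 < LCL.

2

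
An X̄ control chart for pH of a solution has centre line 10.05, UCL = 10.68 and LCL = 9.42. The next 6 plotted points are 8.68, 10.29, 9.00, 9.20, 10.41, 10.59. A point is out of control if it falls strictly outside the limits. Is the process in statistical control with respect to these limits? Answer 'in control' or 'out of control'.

Compare each point to [9.42, 10.68]: sample 1 = 8.68 < LCL; sample 3 = 9.00 < LCL; sample 4 = 9.20 < LCL.

out of control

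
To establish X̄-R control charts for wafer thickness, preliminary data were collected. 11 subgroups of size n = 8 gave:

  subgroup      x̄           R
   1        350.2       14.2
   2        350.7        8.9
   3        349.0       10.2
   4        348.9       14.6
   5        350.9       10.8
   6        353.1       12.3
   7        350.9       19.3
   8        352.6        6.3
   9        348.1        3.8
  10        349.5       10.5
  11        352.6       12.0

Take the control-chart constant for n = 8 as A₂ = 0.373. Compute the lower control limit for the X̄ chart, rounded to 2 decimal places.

X̄̄ = (350.2 + 350.7 + 349.0 + 348.9 + 350.9 + 353.1 + 350.9 + 352.6 + 348.1 + 349.5 + 352.6) / 11 = 3856.5000 / 11 = 350.5909
R̄ = (14.2 + 8.9 + 10.2 + 14.6 + 10.8 + 12.3 + 19.3 + 6.3 + 3.8 + 10.5 + 12.0) / 11 = 122.9000 / 11 = 11.1727
LCL = X̄̄ − A₂·R̄ = 350.5909 − 0.373 × 11.1727 = 346.4235

346.42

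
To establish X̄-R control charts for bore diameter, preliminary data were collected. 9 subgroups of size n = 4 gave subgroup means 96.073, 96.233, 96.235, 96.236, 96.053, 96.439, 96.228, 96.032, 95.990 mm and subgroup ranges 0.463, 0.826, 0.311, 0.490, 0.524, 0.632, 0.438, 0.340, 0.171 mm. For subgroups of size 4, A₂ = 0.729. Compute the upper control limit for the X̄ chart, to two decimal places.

96.51

X̄̄ = (96.073 + 96.233 + 96.235 + 96.236 + 96.053 + 96.439 + 96.228 + 96.032 + 95.990) / 9 = 865.5190 / 9 = 96.1688
R̄ = (0.463 + 0.826 + 0.311 + 0.490 + 0.524 + 0.632 + 0.438 + 0.340 + 0.171) / 9 = 4.1950 / 9 = 0.4661
UCL = X̄̄ + A₂·R̄ = 96.1688 + 0.729 × 0.4661 = 96.5086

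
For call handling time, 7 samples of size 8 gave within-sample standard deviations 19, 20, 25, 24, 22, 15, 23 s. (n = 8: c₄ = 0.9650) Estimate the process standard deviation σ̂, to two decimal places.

s̄ = (19 + 20 + 25 + 24 + 22 + 15 + 23) / 7 = 21.1429
σ̂ = s̄ / c₄ = 21.1429 / 0.9650 = 21.9097

21.91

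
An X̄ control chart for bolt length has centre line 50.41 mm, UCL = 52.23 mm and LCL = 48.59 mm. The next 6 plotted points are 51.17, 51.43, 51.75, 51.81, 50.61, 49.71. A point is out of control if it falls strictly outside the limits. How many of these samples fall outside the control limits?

0

All 6 points lie within [48.59, 52.23].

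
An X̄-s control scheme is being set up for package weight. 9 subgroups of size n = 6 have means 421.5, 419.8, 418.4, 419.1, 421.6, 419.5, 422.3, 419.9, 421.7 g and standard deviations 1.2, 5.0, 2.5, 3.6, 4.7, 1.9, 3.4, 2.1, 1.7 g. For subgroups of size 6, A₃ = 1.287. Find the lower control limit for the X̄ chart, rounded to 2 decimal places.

416.69

X̄̄ = (421.5 + 419.8 + 418.4 + 419.1 + 421.6 + 419.5 + 422.3 + 419.9 + 421.7) / 9 = 420.4222
s̄ = (1.2 + 5.0 + 2.5 + 3.6 + 4.7 + 1.9 + 3.4 + 2.1 + 1.7) / 9 = 2.9000
LCL = X̄̄ − A₃·s̄ = 420.4222 − 1.287 × 2.9000 = 416.6899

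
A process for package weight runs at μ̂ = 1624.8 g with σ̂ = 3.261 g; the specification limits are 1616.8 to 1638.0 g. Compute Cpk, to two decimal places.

Cpu = (USL − μ̂) / (3σ̂) = (1638.0 − 1624.8) / (3 × 3.261) = 1.3493; Cpl = (μ̂ − LSL) / (3σ̂) = (1624.8 − 1616.8) / (3 × 3.261) = 0.8177; Cpk = min(Cpu, Cpl) = 0.8177

0.82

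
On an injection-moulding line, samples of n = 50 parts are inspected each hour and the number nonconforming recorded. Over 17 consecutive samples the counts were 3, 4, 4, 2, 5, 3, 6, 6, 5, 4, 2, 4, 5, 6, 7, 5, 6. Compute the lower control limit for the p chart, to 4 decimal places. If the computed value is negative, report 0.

0.0000

p̄ = Σdᵢ / (k·n) = 77 / (17 × 50) = 0.09059
LCL = p̄ − 3·√(p̄(1−p̄)/n) = 0.09059 − 3 × 0.04059 = -0.03119 → 0 (negative, so LCL = 0)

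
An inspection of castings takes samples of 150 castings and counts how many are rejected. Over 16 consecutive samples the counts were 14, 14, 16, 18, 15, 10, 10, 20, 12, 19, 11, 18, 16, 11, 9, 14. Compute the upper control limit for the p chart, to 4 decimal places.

0.1663

p̄ = Σdᵢ / (k·n) = 227 / (16 × 150) = 0.09458
UCL = p̄ + 3·√(p̄(1−p̄)/n) = 0.09458 + 3 × √(0.09458×0.90542/150) = 0.09458 + 3 × 0.02389 = 0.16626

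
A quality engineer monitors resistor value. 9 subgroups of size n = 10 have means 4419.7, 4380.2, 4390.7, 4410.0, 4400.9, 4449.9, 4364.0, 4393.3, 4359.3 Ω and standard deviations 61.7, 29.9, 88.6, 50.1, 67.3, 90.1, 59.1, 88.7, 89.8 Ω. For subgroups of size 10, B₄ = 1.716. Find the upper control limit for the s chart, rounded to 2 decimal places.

119.22

s̄ = (61.7 + 29.9 + 88.6 + 50.1 + 67.3 + 90.1 + 59.1 + 88.7 + 89.8) / 9 = 69.4778
UCL_s = B₄·s̄ = 1.716 × 69.4778 = 119.2239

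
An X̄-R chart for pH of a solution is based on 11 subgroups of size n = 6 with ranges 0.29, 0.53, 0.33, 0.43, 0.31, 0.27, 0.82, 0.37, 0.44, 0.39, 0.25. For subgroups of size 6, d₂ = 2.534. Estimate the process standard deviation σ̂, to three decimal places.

R̄ = (0.29 + 0.53 + 0.33 + 0.43 + 0.31 + 0.27 + 0.82 + 0.37 + 0.44 + 0.39 + 0.25) / 11 = 0.4027
σ̂ = R̄ / d₂ = 0.4027 / 2.534 = 0.1589

0.159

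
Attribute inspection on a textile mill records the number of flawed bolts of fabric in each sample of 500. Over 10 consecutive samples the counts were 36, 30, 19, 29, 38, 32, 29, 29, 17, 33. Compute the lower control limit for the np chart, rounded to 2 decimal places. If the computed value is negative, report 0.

p̄ = Σdᵢ / (k·n) = 292 / (10 × 500) = 0.05840
LCL = np̄ − 3·√(np̄(1−p̄)) = 29.2000 − 3 × 5.2435 = 13.4694

13.47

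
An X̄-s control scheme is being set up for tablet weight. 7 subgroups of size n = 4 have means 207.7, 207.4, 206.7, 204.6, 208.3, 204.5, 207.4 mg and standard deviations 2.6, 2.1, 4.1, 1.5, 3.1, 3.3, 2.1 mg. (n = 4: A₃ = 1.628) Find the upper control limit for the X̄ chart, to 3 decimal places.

211.029

X̄̄ = (207.7 + 207.4 + 206.7 + 204.6 + 208.3 + 204.5 + 207.4) / 7 = 206.6571
s̄ = (2.6 + 2.1 + 4.1 + 1.5 + 3.1 + 3.3 + 2.1) / 7 = 2.6857
UCL = X̄̄ + A₃·s̄ = 206.6571 + 1.628 × 2.6857 = 211.0295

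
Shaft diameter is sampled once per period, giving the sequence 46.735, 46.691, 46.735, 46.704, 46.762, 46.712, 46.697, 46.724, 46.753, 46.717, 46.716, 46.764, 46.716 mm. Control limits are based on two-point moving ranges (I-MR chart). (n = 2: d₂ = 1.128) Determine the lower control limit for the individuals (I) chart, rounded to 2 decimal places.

46.63

X̄ = (46.735 + 46.691 + 46.735 + 46.704 + 46.762 + 46.712 + 46.697 + 46.724 + 46.753 + 46.717 + 46.716 + 46.764 + 46.716) / 13 = 46.7251
Moving ranges: 0.044, 0.044, 0.031, 0.058, 0.050, 0.015, 0.027, 0.029, 0.036, 0.001, 0.048, 0.048; M̄R̄ = 0.4310 / 12 = 0.0359
LCL = X̄ − 3·M̄R̄/d₂ = 46.7251 − 3 × 0.0359 / 1.128 = 46.6296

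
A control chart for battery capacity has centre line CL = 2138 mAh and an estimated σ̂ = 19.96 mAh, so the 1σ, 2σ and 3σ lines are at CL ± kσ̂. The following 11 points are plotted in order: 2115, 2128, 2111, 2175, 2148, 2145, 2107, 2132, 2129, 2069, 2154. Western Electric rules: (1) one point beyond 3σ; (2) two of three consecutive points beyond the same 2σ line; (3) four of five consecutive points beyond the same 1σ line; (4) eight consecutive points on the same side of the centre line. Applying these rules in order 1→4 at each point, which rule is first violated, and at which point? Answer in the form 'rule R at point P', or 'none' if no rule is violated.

Zone of each point (C = within 1σ̂, B = 1σ̂–2σ̂, A = 2σ̂–3σ̂, * = beyond 3σ̂; sign = side of CL): 1:-B, 2:-C, 3:-B, 4:+B, 5:+C, 6:+C, 7:-B, 8:-C, 9:-C, 10:-*, 11:+C
Rule 1 (one point beyond the 3σ limits) is satisfied at point 10.

rule 1 at point 10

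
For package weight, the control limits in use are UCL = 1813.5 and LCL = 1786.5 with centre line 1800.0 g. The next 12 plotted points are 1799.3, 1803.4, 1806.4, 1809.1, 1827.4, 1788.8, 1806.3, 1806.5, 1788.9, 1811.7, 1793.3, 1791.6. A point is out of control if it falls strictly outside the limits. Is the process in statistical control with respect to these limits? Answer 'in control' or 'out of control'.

Compare each point to [1786.5, 1813.5]: sample 5 = 1827.4 > UCL.

out of control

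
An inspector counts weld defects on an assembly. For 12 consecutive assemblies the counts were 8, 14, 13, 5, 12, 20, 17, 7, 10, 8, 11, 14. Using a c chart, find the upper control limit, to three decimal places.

c̄ = (8 + 14 + 13 + 5 + 12 + 20 + 17 + 7 + 10 + 8 + 11 + 14) / 12 = 139 / 12 = 11.5833
UCL = c̄ + 3√c̄ = 11.5833 + 3 × √11.5833 = 11.5833 + 3 × 3.4034 = 21.7936

21.794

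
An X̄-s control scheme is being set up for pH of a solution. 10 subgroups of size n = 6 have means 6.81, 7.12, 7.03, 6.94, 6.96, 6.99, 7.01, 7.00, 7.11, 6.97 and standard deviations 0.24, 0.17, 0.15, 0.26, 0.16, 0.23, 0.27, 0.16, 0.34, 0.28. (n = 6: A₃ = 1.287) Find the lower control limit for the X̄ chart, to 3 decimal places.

6.703

X̄̄ = (6.81 + 7.12 + 7.03 + 6.94 + 6.96 + 6.99 + 7.01 + 7.00 + 7.11 + 6.97) / 10 = 6.9940
s̄ = (0.24 + 0.17 + 0.15 + 0.26 + 0.16 + 0.23 + 0.27 + 0.16 + 0.34 + 0.28) / 10 = 0.2260
LCL = X̄̄ − A₃·s̄ = 6.9940 − 1.287 × 0.2260 = 6.7031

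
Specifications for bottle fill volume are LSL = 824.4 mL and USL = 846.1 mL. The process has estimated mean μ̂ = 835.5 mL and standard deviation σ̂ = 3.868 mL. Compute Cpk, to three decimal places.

Cpu = (USL − μ̂) / (3σ̂) = (846.1 − 835.5) / (3 × 3.868) = 0.9135; Cpl = (μ̂ − LSL) / (3σ̂) = (835.5 − 824.4) / (3 × 3.868) = 0.9566; Cpk = min(Cpu, Cpl) = 0.9135

0.913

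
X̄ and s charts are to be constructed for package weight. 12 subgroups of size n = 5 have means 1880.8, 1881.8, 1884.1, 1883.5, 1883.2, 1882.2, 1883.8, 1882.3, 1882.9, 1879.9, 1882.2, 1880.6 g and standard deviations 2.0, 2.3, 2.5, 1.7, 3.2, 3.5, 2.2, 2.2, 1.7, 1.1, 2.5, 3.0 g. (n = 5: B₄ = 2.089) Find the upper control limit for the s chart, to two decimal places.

4.86

s̄ = (2.0 + 2.3 + 2.5 + 1.7 + 3.2 + 3.5 + 2.2 + 2.2 + 1.7 + 1.1 + 2.5 + 3.0) / 12 = 2.3250
UCL_s = B₄·s̄ = 2.089 × 2.3250 = 4.8569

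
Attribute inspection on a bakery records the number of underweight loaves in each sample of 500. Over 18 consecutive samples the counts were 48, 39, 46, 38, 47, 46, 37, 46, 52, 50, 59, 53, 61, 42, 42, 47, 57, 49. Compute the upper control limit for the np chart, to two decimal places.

67.43

p̄ = Σdᵢ / (k·n) = 859 / (18 × 500) = 0.09544
UCL = np̄ + 3·√(np̄(1−p̄)) = 47.7222 + 3 × √(47.7222×0.90456) = 47.7222 + 3 × 6.5702 = 67.4328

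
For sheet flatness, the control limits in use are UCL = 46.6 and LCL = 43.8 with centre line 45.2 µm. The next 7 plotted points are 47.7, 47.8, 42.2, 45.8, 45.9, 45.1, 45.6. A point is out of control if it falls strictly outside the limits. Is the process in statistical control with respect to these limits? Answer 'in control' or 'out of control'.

Compare each point to [43.8, 46.6]: sample 1 = 47.7 > UCL; sample 2 = 47.8 > UCL; sample 3 = 42.2 < LCL.

out of control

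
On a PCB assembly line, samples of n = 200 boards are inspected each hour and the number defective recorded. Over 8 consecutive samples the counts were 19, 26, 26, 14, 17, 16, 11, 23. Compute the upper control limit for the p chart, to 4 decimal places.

0.1572

p̄ = Σdᵢ / (k·n) = 152 / (8 × 200) = 0.09500
UCL = p̄ + 3·√(p̄(1−p̄)/n) = 0.09500 + 3 × √(0.09500×0.90500/200) = 0.09500 + 3 × 0.02073 = 0.15720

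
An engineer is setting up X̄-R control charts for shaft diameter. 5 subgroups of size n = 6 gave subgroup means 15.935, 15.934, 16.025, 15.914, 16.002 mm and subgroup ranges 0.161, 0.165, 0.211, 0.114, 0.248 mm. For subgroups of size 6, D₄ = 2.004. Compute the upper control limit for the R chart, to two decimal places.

0.36

R̄ = (0.161 + 0.165 + 0.211 + 0.114 + 0.248) / 5 = 0.8990 / 5 = 0.1798
UCL_R = D₄·R̄ = 2.004 × 0.1798 = 0.3603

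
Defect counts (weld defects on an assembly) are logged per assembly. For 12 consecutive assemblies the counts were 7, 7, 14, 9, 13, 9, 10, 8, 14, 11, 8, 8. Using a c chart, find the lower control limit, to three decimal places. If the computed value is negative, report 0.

0.426

c̄ = (7 + 7 + 14 + 9 + 13 + 9 + 10 + 8 + 14 + 11 + 8 + 8) / 12 = 118 / 12 = 9.8333
LCL = c̄ − 3√c̄ = 9.8333 − 3 × 3.1358 = 0.4259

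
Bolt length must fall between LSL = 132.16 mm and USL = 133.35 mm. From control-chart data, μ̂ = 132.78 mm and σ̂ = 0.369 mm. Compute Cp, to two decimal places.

Cp = (USL − LSL) / (6σ̂) = (133.35 − 132.16) / (6 × 0.369) = 1.1900 / 2.2140 = 0.5375

0.54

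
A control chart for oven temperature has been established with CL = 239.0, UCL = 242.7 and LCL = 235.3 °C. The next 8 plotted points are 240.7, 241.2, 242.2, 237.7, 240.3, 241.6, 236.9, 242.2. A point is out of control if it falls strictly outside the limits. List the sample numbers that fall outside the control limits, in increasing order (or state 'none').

none

All 8 points lie within [235.3, 242.7].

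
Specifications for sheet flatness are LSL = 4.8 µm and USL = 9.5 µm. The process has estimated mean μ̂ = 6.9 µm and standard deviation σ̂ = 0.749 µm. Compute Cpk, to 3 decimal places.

Cpu = (USL − μ̂) / (3σ̂) = (9.5 − 6.9) / (3 × 0.749) = 1.1571; Cpl = (μ̂ − LSL) / (3σ̂) = (6.9 − 4.8) / (3 × 0.749) = 0.9346; Cpk = min(Cpu, Cpl) = 0.9346

0.935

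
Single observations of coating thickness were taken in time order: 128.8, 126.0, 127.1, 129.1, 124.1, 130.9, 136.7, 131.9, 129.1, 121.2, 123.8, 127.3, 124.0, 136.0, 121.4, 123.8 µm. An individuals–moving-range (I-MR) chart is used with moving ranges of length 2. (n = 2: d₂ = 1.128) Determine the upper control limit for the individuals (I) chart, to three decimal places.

X̄ = (128.8 + 126.0 + 127.1 + 129.1 + 124.1 + 130.9 + 136.7 + 131.9 + 129.1 + 121.2 + 123.8 + 127.3 + 124.0 + 136.0 + 121.4 + 123.8) / 16 = 127.5750
Moving ranges: 2.8, 1.1, 2.0, 5.0, 6.8, 5.8, 4.8, 2.8, 7.9, 2.6, 3.5, 3.3, 12.0, 14.6, 2.4; M̄R̄ = 77.4000 / 15 = 5.1600
UCL = X̄ + 3·M̄R̄/d₂ = 127.5750 + 3 × 5.1600 / 1.128 = 141.2984

141.298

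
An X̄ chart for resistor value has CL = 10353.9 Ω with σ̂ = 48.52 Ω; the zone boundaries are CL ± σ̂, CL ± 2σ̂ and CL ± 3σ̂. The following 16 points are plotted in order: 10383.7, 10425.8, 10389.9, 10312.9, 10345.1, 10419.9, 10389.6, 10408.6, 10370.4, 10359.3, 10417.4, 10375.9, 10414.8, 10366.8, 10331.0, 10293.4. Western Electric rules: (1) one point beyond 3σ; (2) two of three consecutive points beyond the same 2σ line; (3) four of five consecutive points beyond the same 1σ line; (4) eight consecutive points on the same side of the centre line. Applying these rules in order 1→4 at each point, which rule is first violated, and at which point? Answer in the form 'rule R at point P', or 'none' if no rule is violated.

Zone of each point (C = within 1σ̂, B = 1σ̂–2σ̂, A = 2σ̂–3σ̂, * = beyond 3σ̂; sign = side of CL): 1:+C, 2:+B, 3:+C, 4:-C, 5:-C, 6:+B, 7:+C, 8:+B, 9:+C, 10:+C, 11:+B, 12:+C, 13:+B, 14:+C, 15:-C, 16:-B
Rule 4 (eight consecutive points on the same side of the centre line) is satisfied at point 13.

rule 4 at point 13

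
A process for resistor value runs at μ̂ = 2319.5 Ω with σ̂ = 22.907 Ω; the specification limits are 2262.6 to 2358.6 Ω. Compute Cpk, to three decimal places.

Cpu = (USL − μ̂) / (3σ̂) = (2358.6 − 2319.5) / (3 × 22.907) = 0.5690; Cpl = (μ̂ − LSL) / (3σ̂) = (2319.5 − 2262.6) / (3 × 22.907) = 0.8280; Cpk = min(Cpu, Cpl) = 0.5690

0.569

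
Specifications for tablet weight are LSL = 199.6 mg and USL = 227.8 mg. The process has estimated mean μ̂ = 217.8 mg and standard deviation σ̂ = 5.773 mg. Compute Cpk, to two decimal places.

0.58

Cpu = (USL − μ̂) / (3σ̂) = (227.8 − 217.8) / (3 × 5.773) = 0.5774; Cpl = (μ̂ − LSL) / (3σ̂) = (217.8 − 199.6) / (3 × 5.773) = 1.0509; Cpk = min(Cpu, Cpl) = 0.5774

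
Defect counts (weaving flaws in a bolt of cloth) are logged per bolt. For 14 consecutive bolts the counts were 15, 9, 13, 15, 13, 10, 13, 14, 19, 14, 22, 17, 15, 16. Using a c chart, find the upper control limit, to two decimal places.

c̄ = (15 + 9 + 13 + 15 + 13 + 10 + 13 + 14 + 19 + 14 + 22 + 17 + 15 + 16) / 14 = 205 / 14 = 14.6429
UCL = c̄ + 3√c̄ = 14.6429 + 3 × √14.6429 = 14.6429 + 3 × 3.8266 = 26.1227

26.12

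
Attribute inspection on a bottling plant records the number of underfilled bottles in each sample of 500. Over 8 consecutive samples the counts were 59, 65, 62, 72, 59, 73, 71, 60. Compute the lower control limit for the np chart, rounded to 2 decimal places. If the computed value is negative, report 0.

42.55

p̄ = Σdᵢ / (k·n) = 521 / (8 × 500) = 0.13025
LCL = np̄ − 3·√(np̄(1−p̄)) = 65.1250 − 3 × 7.5261 = 42.5466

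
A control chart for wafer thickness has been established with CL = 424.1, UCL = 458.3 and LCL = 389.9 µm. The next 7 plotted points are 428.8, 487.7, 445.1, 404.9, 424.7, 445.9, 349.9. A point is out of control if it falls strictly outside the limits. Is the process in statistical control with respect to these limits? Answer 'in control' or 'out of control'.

Compare each point to [389.9, 458.3]: sample 2 = 487.7 > UCL; sample 7 = 349.9 < LCL.

out of control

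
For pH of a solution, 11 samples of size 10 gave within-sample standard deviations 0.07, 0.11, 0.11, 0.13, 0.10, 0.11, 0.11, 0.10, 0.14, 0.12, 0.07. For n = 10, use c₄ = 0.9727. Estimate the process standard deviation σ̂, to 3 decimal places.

s̄ = (0.07 + 0.11 + 0.11 + 0.13 + 0.10 + 0.11 + 0.11 + 0.10 + 0.14 + 0.12 + 0.07) / 11 = 0.1064
σ̂ = s̄ / c₄ = 0.1064 / 0.9727 = 0.1093

0.109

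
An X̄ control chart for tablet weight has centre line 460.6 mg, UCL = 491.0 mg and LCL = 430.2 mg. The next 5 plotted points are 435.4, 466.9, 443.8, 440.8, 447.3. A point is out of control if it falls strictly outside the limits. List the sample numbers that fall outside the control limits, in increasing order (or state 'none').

none

All 5 points lie within [430.2, 491.0].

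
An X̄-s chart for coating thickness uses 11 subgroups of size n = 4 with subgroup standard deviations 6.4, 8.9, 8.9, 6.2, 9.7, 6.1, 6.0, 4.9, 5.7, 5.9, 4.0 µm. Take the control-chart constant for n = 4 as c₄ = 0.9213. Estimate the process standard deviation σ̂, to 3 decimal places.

7.174

s̄ = (6.4 + 8.9 + 8.9 + 6.2 + 9.7 + 6.1 + 6.0 + 4.9 + 5.7 + 5.9 + 4.0) / 11 = 6.6091
σ̂ = s̄ / c₄ = 6.6091 / 0.9213 = 7.1737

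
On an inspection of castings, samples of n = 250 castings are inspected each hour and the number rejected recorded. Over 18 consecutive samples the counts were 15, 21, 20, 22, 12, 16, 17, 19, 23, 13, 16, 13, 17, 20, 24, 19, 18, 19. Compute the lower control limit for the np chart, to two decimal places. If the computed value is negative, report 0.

5.74

p̄ = Σdᵢ / (k·n) = 324 / (18 × 250) = 0.07200
LCL = np̄ − 3·√(np̄(1−p̄)) = 18.0000 − 3 × 4.0871 = 5.7388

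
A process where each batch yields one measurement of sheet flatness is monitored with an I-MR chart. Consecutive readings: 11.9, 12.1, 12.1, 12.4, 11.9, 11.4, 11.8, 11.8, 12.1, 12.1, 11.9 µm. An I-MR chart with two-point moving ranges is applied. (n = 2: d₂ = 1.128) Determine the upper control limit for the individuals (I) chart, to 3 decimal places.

X̄ = (11.9 + 12.1 + 12.1 + 12.4 + 11.9 + 11.4 + 11.8 + 11.8 + 12.1 + 12.1 + 11.9) / 11 = 11.9545
Moving ranges: 0.2, 0.0, 0.3, 0.5, 0.5, 0.4, 0.0, 0.3, 0.0, 0.2; M̄R̄ = 2.4000 / 10 = 0.2400
UCL = X̄ + 3·M̄R̄/d₂ = 11.9545 + 3 × 0.2400 / 1.128 = 12.5928

12.593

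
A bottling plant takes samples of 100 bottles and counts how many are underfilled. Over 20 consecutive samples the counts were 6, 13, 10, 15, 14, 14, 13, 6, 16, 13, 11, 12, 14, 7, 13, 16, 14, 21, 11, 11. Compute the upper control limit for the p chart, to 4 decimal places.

0.2242

p̄ = Σdᵢ / (k·n) = 250 / (20 × 100) = 0.12500
UCL = p̄ + 3·√(p̄(1−p̄)/n) = 0.12500 + 3 × √(0.12500×0.87500/100) = 0.12500 + 3 × 0.03307 = 0.22422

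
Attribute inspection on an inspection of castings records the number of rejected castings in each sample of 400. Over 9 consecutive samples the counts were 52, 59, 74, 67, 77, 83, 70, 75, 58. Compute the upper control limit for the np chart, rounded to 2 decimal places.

90.92

p̄ = Σdᵢ / (k·n) = 615 / (9 × 400) = 0.17083
UCL = np̄ + 3·√(np̄(1−p̄)) = 68.3333 + 3 × √(68.3333×0.82917) = 68.3333 + 3 × 7.5273 = 90.9151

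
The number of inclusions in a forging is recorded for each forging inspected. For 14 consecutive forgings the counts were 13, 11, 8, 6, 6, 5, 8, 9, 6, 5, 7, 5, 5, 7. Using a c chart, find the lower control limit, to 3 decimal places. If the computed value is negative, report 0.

0.000

c̄ = (13 + 11 + 8 + 6 + 6 + 5 + 8 + 9 + 6 + 5 + 7 + 5 + 5 + 7) / 14 = 101 / 14 = 7.2143
LCL = c̄ − 3√c̄ = 7.2143 − 3 × 2.6859 = -0.8435 → 0 (cannot be negative)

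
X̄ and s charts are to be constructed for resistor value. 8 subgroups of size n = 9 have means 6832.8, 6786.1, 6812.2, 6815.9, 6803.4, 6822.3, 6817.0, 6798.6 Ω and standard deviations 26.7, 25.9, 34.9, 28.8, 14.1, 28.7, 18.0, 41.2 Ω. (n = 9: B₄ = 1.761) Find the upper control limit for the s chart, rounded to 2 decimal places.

s̄ = (26.7 + 25.9 + 34.9 + 28.8 + 14.1 + 28.7 + 18.0 + 41.2) / 8 = 27.2875
UCL_s = B₄·s̄ = 1.761 × 27.2875 = 48.0533

48.05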